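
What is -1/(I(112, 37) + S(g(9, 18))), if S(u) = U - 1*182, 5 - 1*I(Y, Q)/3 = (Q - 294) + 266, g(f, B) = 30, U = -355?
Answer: 1/549 ≈ 0.0018215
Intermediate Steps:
I(Y, Q) = 99 - 3*Q (I(Y, Q) = 15 - 3*((Q - 294) + 266) = 15 - 3*((-294 + Q) + 266) = 15 - 3*(-28 + Q) = 15 + (84 - 3*Q) = 99 - 3*Q)
S(u) = -537 (S(u) = -355 - 1*182 = -355 - 182 = -537)
-1/(I(112, 37) + S(g(9, 18))) = -1/((99 - 3*37) - 537) = -1/((99 - 111) - 537) = -1/(-12 - 537) = -1/(-549) = -1*(-1/549) = 1/549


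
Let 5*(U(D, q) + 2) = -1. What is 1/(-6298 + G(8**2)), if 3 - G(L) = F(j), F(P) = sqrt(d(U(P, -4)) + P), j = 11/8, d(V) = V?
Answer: -251800/1585081033 + 2*I*sqrt(330)/1585081033 ≈ -0.00015886 + 2.2921e-8*I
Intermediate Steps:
U(D, q) = -11/5 (U(D, q) = -2 + (1/5)*(-1) = -2 - 1/5 = -11/5)
j = 11/8 (j = 11*(1/8) = 11/8 ≈ 1.3750)
F(P) = sqrt(-11/5 + P)
G(L) = 3 - I*sqrt(330)/20 (G(L) = 3 - sqrt(-55 + 25*(11/8))/5 = 3 - sqrt(-55 + 275/8)/5 = 3 - sqrt(-165/8)/5 = 3 - I*sqrt(330)/4/5 = 3 - I*sqrt(330)/20)
1/(-6298 + G(8**2)) = 1/(-6298 + (3 - I*sqrt(330)/20)) = 1/(-6295 - I*sqrt(330)/20)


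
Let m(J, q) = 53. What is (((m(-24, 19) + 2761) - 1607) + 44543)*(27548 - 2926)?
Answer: 1126456500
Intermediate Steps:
(((m(-24, 19) + 2761) - 1607) + 44543)*(27548 - 2926) = (((53 + 2761) - 1607) + 44543)*(27548 - 2926) = ((2814 - 1607) + 44543)*24622 = (1207 + 44543)*24622 = 45750*24622 = 1126456500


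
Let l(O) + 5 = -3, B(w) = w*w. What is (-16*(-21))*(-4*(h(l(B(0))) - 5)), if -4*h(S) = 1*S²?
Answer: 28224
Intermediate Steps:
B(w) = w²
l(O) = -8 (l(O) = -5 - 3 = -8)
h(S) = -S²/4
(-16*(-21))*(-4*(h(l(B(0))) - 5)) = (-16*(-21))*(-4*(-¼*(-8)² - 5)) = 336*(-4*(-¼*64 - 5)) = 336*(-4*(-16 - 5)) = 336*(-4*(-21)) = 336*84 = 28224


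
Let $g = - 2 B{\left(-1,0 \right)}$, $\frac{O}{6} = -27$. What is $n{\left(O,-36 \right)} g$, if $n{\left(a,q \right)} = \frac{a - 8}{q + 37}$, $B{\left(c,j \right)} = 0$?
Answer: $0$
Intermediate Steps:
$O = -162$ ($O = 6 \left(-27\right) = -162$)
$n{\left(a,q \right)} = \frac{-8 + a}{37 + q}$
$g = 0$ ($g = \left(-2\right) 0 = 0$)
$n{\left(O,-36 \right)} g = \frac{-8 - 162}{37 - 36} \cdot 0 = 1^{-1} \left(-170\right) 0 = 1 \left(-170\right) 0 = \left(-170\right) 0 = 0$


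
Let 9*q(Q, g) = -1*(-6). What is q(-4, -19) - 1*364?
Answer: -1090/3 ≈ -363.33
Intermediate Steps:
q(Q, g) = ⅔ (q(Q, g) = (-1*(-6))/9 = (⅑)*6 = ⅔)
q(-4, -19) - 1*364 = ⅔ - 1*364 = ⅔ - 364 = -1090/3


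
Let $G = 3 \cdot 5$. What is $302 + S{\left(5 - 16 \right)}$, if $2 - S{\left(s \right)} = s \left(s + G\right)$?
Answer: $348$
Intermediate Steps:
$G = 15$
$S{\left(s \right)} = 2 - s \left(15 + s\right)$ ($S{\left(s \right)} = 2 - s \left(s + 15\right) = 2 - s \left(15 + s\right)$)
$302 + S{\left(5 - 16 \right)} = 302 - \left(-2 + \left(5 - 16\right)^{2} + 15 \left(5 - 16\right)\right) = 302 - -46 = 302 + \left(2 - 121 + 165\right) = 302 + 46 = 348$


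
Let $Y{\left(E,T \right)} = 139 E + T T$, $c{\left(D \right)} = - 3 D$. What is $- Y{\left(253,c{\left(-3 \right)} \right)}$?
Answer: $-35248$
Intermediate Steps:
$Y{\left(E,T \right)} = T^{2} + 139 E$ ($Y{\left(E,T \right)} = 139 E + T^{2} = T^{2} + 139 E$)
$- Y{\left(253,c{\left(-3 \right)} \right)} = - (\left(\left(-3\right) \left(-3\right)\right)^{2} + 139 \cdot 253) = - (9^{2} + 35167) = - (81 + 35167) = \left(-1\right) 35248 = -35248$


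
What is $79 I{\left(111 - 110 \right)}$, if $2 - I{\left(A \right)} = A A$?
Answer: $79$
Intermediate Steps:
$I{\left(A \right)} = 2 - A^{2}$ ($I{\left(A \right)} = 2 - A A = 2 - A^{2}$)
$79 I{\left(111 - 110 \right)} = 79 \left(2 - \left(111 - 110\right)^{2}\right) = 79 \left(2 - 1^{2}\right) = 79 \left(2 - 1\right) = 79 \cdot 1 = 79$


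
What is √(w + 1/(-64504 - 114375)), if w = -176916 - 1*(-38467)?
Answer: 12*I*√30764229877977/178879 ≈ 372.09*I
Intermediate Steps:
w = -138449 (w = -176916 + 38467 = -138449)
√(w + 1/(-64504 - 114375)) = √(-138449 + 1/(-64504 - 114375)) = √(-138449 + 1/(-178879)) = √(-138449 - 1/178879) = √(-24765618672/178879) = 12*I*√30764229877977/178879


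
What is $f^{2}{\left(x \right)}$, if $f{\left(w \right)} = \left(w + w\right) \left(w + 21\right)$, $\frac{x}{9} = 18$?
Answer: $3515541264$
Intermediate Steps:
$x = 162$ ($x = 9 \cdot 18 = 162$)
$f{\left(w \right)} = 2 w \left(21 + w\right)$
$f^{2}{\left(x \right)} = \left(2 \cdot 162 \left(21 + 162\right)\right)^{2} = \left(2 \cdot 162 \cdot 183\right)^{2} = 59292^{2} = 3515541264$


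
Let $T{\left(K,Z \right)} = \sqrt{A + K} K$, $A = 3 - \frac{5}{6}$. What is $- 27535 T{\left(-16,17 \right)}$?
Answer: $\frac{220280 i \sqrt{498}}{3} \approx 1.6386 \cdot 10^{6} i$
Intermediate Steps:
$A = \frac{13}{6}$ ($A = 3 - 5 \cdot \frac{1}{6} = 3 - \frac{5}{6} = \frac{13}{6} \approx 2.1667$)
$T{\left(K,Z \right)} = K \sqrt{\frac{13}{6} + K}$ ($T{\left(K,Z \right)} = \sqrt{\frac{13}{6} + K} K = K \sqrt{\frac{13}{6} + K}$)
$- 27535 T{\left(-16,17 \right)} = - 27535 \cdot \frac{1}{6} \left(-16\right) \sqrt{78 + 36 \left(-16\right)} = - 27535 \cdot \frac{1}{6} \left(-16\right) \sqrt{78 - 576} = - 27535 \cdot \frac{1}{6} \left(-16\right) \sqrt{-498} = - 27535 \cdot \frac{1}{6} \left(-16\right) i \sqrt{498} = - 27535 \left(- \frac{8 i \sqrt{498}}{3}\right) = \frac{220280 i \sqrt{498}}{3}$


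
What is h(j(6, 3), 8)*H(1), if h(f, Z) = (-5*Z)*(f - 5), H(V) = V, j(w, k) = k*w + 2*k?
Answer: -760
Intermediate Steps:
j(w, k) = 2*k + k*w
h(f, Z) = -5*Z*(-5 + f) (h(f, Z) = (-5*Z)*(-5 + f) = -5*Z*(-5 + f))
h(j(6, 3), 8)*H(1) = (5*8*(5 - 3*(2 + 6)))*1 = (5*8*(5 - 3*8))*1 = (5*8*(5 - 1*24))*1 = (5*8*(5 - 24))*1 = (5*8*(-19))*1 = -760*1 = -760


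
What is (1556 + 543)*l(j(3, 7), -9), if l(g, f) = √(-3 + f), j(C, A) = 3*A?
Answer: 4198*I*√3 ≈ 7271.1*I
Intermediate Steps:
(1556 + 543)*l(j(3, 7), -9) = (1556 + 543)*√(-3 - 9) = 2099*√(-12) = 2099*(2*I*√3) = 4198*I*√3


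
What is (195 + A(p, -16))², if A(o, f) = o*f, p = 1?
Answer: 32041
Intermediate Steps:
A(o, f) = f*o
(195 + A(p, -16))² = (195 - 16*1)² = (195 - 16)² = 179² = 32041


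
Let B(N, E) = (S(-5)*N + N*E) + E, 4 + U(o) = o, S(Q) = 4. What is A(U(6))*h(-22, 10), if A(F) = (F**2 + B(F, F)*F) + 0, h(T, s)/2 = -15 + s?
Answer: -320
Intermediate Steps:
U(o) = -4 + o
h(T, s) = -30 + 2*s (h(T, s) = 2*(-15 + s) = -30 + 2*s)
B(N, E) = E + 4*N + E*N (B(N, E) = (4*N + N*E) + E = (4*N + E*N) + E = E + 4*N + E*N)
A(F) = F**2 + F*(F**2 + 5*F) (A(F) = (F**2 + (F + 4*F + F*F)*F) + 0 = (F**2 + (F + 4*F + F**2)*F) + 0 = (F**2 + (F**2 + 5*F)*F) + 0 = (F**2 + F*(F**2 + 5*F)) + 0 = F**2 + F*(F**2 + 5*F))
A(U(6))*h(-22, 10) = ((-4 + 6)**2*(6 + (-4 + 6)))*(-30 + 2*10) = (2**2*(6 + 2))*(-30 + 20) = (4*8)*(-10) = 32*(-10) = -320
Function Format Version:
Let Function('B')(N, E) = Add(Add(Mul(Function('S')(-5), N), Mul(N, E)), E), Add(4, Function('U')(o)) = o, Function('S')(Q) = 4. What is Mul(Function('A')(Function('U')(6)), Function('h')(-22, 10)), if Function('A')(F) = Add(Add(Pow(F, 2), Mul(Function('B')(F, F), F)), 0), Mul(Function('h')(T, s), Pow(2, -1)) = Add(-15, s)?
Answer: -320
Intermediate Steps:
Function('U')(o) = Add(-4, o)
Function('h')(T, s) = Add(-30, Mul(2, s)) (Function('h')(T, s) = Mul(2, Add(-15, s)) = Add(-30, Mul(2, s)))
Function('B')(N, E) = Add(E, Mul(4, N), Mul(E, N)) (Function('B')(N, E) = Add(Add(Mul(4, N), Mul(N, E)), E) = Add(Add(Mul(4, N), Mul(E, N)), E) = Add(E, Mul(4, N), Mul(E, N)))
Function('A')(F) = Add(Pow(F, 2), Mul(F, Add(Pow(F, 2), Mul(5, F)))) (Function('A')(F) = Add(Add(Pow(F, 2), Mul(Add(F, Mul(4, F), Mul(F, F)), F)), 0) = Add(Add(Pow(F, 2), Mul(Add(F, Mul(4, F), Pow(F, 2)), F)), 0) = Add(Add(Pow(F, 2), Mul(Add(Pow(F, 2), Mul(5, F)), F)), 0) = Add(Add(Pow(F, 2), Mul(F, Add(Pow(F, 2), Mul(5, F)))), 0) = Add(Pow(F, 2), Mul(F, Add(Pow(F, 2), Mul(5, F)))))
Mul(Function('A')(Function('U')(6)), Function('h')(-22, 10)) = Mul(Mul(Pow(Add(-4, 6), 2), Add(6, Add(-4, 6))), Add(-30, Mul(2, 10))) = Mul(Mul(Pow(2, 2), Add(6, 2)), Add(-30, 20)) = Mul(Mul(4, 8), -10) = Mul(32, -10) = -320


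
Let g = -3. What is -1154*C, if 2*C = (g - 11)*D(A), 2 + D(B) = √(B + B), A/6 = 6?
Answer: -16156 + 48468*√2 ≈ 52388.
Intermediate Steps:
A = 36 (A = 6*6 = 36)
D(B) = -2 + √2*√B (D(B) = -2 + √(B + B) = -2 + √(2*B) = -2 + √2*√B)
C = 14 - 42*√2 (C = ((-3 - 11)*(-2 + √2*√36))/2 = (-14*(-2 + √2*6))/2 = (-14*(-2 + 6*√2))/2 = (28 - 84*√2)/2 = 14 - 42*√2 ≈ -45.397)
-1154*C = -1154*(14 - 42*√2) = -16156 + 48468*√2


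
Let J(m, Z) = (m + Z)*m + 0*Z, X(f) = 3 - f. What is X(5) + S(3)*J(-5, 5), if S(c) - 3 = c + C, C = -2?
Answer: -2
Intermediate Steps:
J(m, Z) = m*(Z + m) (J(m, Z) = (Z + m)*m + 0 = m*(Z + m) + 0 = m*(Z + m))
S(c) = 1 + c (S(c) = 3 + (c - 2) = 3 + (-2 + c) = 1 + c)
X(5) + S(3)*J(-5, 5) = (3 - 1*5) + (1 + 3)*(-5*(5 - 5)) = (3 - 5) + 4*(-5*0) = -2 + 4*0 = -2 + 0 = -2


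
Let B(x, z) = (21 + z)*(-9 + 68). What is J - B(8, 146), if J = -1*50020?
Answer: -59873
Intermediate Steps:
B(x, z) = 1239 + 59*z (B(x, z) = (21 + z)*59 = 1239 + 59*z)
J = -50020
J - B(8, 146) = -50020 - (1239 + 59*146) = -50020 - (1239 + 8614) = -50020 - 1*9853 = -50020 - 9853 = -59873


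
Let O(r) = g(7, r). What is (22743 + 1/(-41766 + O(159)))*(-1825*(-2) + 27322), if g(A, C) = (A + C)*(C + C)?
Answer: 1293975817214/1837 ≈ 7.0440e+8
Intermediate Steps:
g(A, C) = 2*C*(A + C) (g(A, C) = (A + C)*(2*C) = 2*C*(A + C))
O(r) = 2*r*(7 + r)
(22743 + 1/(-41766 + O(159)))*(-1825*(-2) + 27322) = (22743 + 1/(-41766 + 2*159*(7 + 159)))*(-1825*(-2) + 27322) = (22743 + 1/(-41766 + 2*159*166))*(3650 + 27322) = (22743 + 1/(-41766 + 52788))*30972 = (22743 + 1/11022)*30972 = (250673347/11022)*30972 = 1293975817214/1837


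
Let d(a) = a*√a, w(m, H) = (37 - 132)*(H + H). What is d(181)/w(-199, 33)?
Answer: -181*√181/6270 ≈ -0.38837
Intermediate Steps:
w(m, H) = -190*H
d(a) = a^(3/2)
d(181)/w(-199, 33) = 181^(3/2)/((-190*33)) = (181*√181)/(-6270) = (181*√181)*(-1/6270) = -181*√181/6270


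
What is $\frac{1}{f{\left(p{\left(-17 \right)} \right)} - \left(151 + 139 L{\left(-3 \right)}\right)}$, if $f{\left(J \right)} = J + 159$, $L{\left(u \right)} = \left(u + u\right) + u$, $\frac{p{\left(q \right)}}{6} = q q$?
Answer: $\frac{1}{2993} \approx 0.00033411$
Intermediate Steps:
$p{\left(q \right)} = 6 q^{2}$ ($p{\left(q \right)} = 6 q q = 6 q^{2}$)
$L{\left(u \right)} = 3 u$ ($L{\left(u \right)} = 2 u + u = 3 u$)
$f{\left(J \right)} = 159 + J$
$\frac{1}{f{\left(p{\left(-17 \right)} \right)} - \left(151 + 139 L{\left(-3 \right)}\right)} = \frac{1}{\left(159 + 6 \left(-17\right)^{2}\right) - \left(151 + 139 \cdot 3 \left(-3\right)\right)} = \frac{1}{\left(159 + 6 \cdot 289\right) - -1100} = \frac{1}{\left(159 + 1734\right) + \left(1251 - 151\right)} = \frac{1}{1893 + 1100} = \frac{1}{2993}$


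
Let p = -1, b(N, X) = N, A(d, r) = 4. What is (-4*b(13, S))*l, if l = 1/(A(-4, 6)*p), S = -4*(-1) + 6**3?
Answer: 13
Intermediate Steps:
S = 220 (S = 4 + 216 = 220)
l = -1/4 (l = 1/(4*(-1)) = 1/(-4) = -1/4 ≈ -0.25000)
(-4*b(13, S))*l = -4*13*(-1/4) = -52*(-1/4) = 13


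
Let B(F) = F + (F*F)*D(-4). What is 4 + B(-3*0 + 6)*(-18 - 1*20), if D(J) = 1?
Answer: -1592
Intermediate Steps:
B(F) = F + F² (B(F) = F + (F*F)*1 = F + F²*1 = F + F²)
4 + B(-3*0 + 6)*(-18 - 1*20) = 4 + ((-3*0 + 6)*(1 + (-3*0 + 6)))*(-18 - 1*20) = 4 + ((0 + 6)*(1 + (0 + 6)))*(-18 - 20) = 4 + (6*(1 + 6))*(-38) = 4 + (6*7)*(-38) = 4 + 42*(-38) = 4 - 1596 = -1592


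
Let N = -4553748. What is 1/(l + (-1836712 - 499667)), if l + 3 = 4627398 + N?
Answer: -1/2262732 ≈ -4.4194e-7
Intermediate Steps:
l = 73647 (l = -3 + (4627398 - 4553748) = -3 + 73650 = 73647)
1/(l + (-1836712 - 499667)) = 1/(73647 + (-1836712 - 499667)) = 1/(73647 - 2336379) = 1/(-2262732) = -1/2262732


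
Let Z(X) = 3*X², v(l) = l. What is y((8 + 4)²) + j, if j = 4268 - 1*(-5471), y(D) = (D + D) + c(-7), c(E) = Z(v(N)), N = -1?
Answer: 10030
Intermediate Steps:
c(E) = 3 (c(E) = 3*(-1)² = 3*1 = 3)
y(D) = 3 + 2*D (y(D) = (D + D) + 3 = 2*D + 3 = 3 + 2*D)
j = 9739 (j = 4268 + 5471 = 9739)
y((8 + 4)²) + j = (3 + 2*(8 + 4)²) + 9739 = (3 + 2*12²) + 9739 = (3 + 2*144) + 9739 = (3 + 288) + 9739 = 291 + 9739 = 10030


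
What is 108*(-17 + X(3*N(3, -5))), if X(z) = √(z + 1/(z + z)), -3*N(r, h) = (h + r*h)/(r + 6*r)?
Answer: -1836 + 9*√260610/35 ≈ -1704.7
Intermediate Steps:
N(r, h) = -(h + h*r)/(21*r) (N(r, h) = -(h + r*h)/(3*(r + 6*r)) = -(h + h*r)/(3*(7*r)) = -(h + h*r)*1/(7*r)/3 = -(h + h*r)/(21*r))
X(z) = √(z + 1/(2*z))
108*(-17 + X(3*N(3, -5))) = 108*(-17 + √(2/((3*(-1/21*(-5)*(1 + 3)/3))) + 4*(3*(-1/21*(-5)*(1 + 3)/3)))/2) = 108*(-17 + √(2/((3*(-1/21*(-5)*⅓*4))) + 4*(3*(-1/21*(-5)*⅓*4)))/2) = 108*(-17 + √(2/((3*(20/63))) + 4*(3*(20/63)))/2) = 108*(-17 + √(2/(20/21) + 4*(20/21))/2) = 108*(-17 + √(2*(21/20) + 80/21)/2) = 108*(-17 + √(21/10 + 80/21)/2) = 108*(-17 + √(1241/210)/2) = 108*(-17 + (√260610/210)/2) = 108*(-17 + √260610/420) = -1836 + 9*√260610/35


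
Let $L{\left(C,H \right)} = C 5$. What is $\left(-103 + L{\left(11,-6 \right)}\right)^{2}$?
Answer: $2304$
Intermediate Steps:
$L{\left(C,H \right)} = 5 C$
$\left(-103 + L{\left(11,-6 \right)}\right)^{2} = \left(-103 + 5 \cdot 11\right)^{2} = \left(-103 + 55\right)^{2} = \left(-48\right)^{2} = 2304$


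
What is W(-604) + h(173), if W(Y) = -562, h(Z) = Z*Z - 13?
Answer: 29354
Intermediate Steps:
h(Z) = -13 + Z² (h(Z) = Z² - 13 = -13 + Z²)
W(-604) + h(173) = -562 + (-13 + 173²) = -562 + (-13 + 29929) = -562 + 29916 = 29354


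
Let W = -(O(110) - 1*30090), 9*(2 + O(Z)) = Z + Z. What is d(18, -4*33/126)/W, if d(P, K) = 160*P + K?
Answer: 90687/947128 ≈ 0.095749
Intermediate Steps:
O(Z) = -2 + 2*Z/9 (O(Z) = -2 + (Z + Z)/9 = -2 + (2*Z)/9 = -2 + 2*Z/9)
W = 270608/9 (W = -((-2 + (2/9)*110) - 1*30090) = -((-2 + 220/9) - 30090) = -(202/9 - 30090) = -1*(-270608/9) = 270608/9 ≈ 30068.)
d(P, K) = K + 160*P
d(18, -4*33/126)/W = (-4*33/126 + 160*18)/(270608/9) = (-132*1/126 + 2880)*(9/270608) = (-22/21 + 2880)*(9/270608) = (60458/21)*(9/270608) = 90687/947128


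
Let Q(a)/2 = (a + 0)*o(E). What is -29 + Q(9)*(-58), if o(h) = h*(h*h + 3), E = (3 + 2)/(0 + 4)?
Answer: -95729/16 ≈ -5983.1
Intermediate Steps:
E = 5/4 ≈ 1.2500
o(h) = h*(3 + h²) (o(h) = h*(h² + 3) = h*(3 + h²))
Q(a) = 365*a/32 (Q(a) = 2*((a + 0)*(5*(3 + (5/4)²)/4)) = 2*(a*(5*(3 + 25/16)/4)) = 2*(a*((5/4)*(73/16))) = 2*(a*(365/64)) = 2*(365*a/64) = 365*a/32)
-29 + Q(9)*(-58) = -29 + ((365/32)*9)*(-58) = -29 + (3285/32)*(-58) = -29 - 95265/16 = -95729/16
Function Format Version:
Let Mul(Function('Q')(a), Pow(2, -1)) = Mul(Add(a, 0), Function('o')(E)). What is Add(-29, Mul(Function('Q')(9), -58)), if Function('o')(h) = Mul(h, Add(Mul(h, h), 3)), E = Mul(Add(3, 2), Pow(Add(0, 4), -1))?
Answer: Rational(-95729, 16) ≈ -5983.1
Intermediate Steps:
E = Rational(5, 4) (E = Mul(5, Pow(4, -1)) = Mul(5, Rational(1, 4)) = Rational(5, 4) ≈ 1.2500)
Function('o')(h) = Mul(h, Add(3, Pow(h, 2))) (Function('o')(h) = Mul(h, Add(Pow(h, 2), 3)) = Mul(h, Add(3, Pow(h, 2))))
Function('Q')(a) = Mul(Rational(365, 32), a) (Function('Q')(a) = Mul(2, Mul(Add(a, 0), Mul(Rational(5, 4), Add(3, Pow(Rational(5, 4), 2))))) = Mul(2, Mul(a, Mul(Rational(5, 4), Add(3, Rational(25, 16))))) = Mul(2, Mul(a, Mul(Rational(5, 4), Rational(73, 16)))) = Mul(2, Mul(a, Rational(365, 64))) = Mul(2, Mul(Rational(365, 64), a)) = Mul(Rational(365, 32), a))
Add(-29, Mul(Function('Q')(9), -58)) = Add(-29, Mul(Mul(Rational(365, 32), 9), -58)) = Add(-29, Mul(Rational(3285, 32), -58)) = Add(-29, Rational(-95265, 16)) = Rational(-95729, 16)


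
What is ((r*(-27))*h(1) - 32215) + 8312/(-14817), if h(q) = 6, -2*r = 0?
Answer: -477337967/14817 ≈ -32216.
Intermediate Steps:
r = 0 (r = -½*0 = 0)
((r*(-27))*h(1) - 32215) + 8312/(-14817) = ((0*(-27))*6 - 32215) + 8312/(-14817) = (0*6 - 32215) + 8312*(-1/14817) = (0 - 32215) - 8312/14817 = -32215 - 8312/14817 = -477337967/14817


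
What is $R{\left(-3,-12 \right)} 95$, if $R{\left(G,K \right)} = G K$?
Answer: $3420$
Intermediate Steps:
$R{\left(-3,-12 \right)} 95 = \left(-3\right) \left(-12\right) 95 = 36 \cdot 95 = 3420$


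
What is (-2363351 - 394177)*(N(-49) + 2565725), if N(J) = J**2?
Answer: -7081679352528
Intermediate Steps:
(-2363351 - 394177)*(N(-49) + 2565725) = (-2363351 - 394177)*((-49)**2 + 2565725) = -2757528*(2401 + 2565725) = -2757528*2568126 = -7081679352528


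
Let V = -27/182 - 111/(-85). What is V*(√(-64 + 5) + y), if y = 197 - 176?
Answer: 53721/2210 + 17907*I*√59/15470 ≈ 24.308 + 8.8912*I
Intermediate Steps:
y = 21
V = 17907/15470 (V = -27*1/182 - 111*(-1/85) = -27/182 + 111/85 = 17907/15470 ≈ 1.1575)
V*(√(-64 + 5) + y) = 17907*(√(-64 + 5) + 21)/15470 = 17907*(√(-59) + 21)/15470 = 17907*(I*√59 + 21)/15470 = 17907*(21 + I*√59)/15470 = 53721/2210 + 17907*I*√59/15470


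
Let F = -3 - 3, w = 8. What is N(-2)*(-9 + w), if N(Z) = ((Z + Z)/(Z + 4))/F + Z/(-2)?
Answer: -4/3 ≈ -1.3333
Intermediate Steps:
F = -6
N(Z) = -Z/2 - Z/(3*(4 + Z)) (N(Z) = ((Z + Z)/(Z + 4))/(-6) + Z/(-2) = ((2*Z)/(4 + Z))*(-⅙) + Z*(-½) = (2*Z/(4 + Z))*(-⅙) - Z/2 = -Z/(3*(4 + Z)) - Z/2 = -Z/2 - Z/(3*(4 + Z)))
N(-2)*(-9 + w) = (-1*(-2)*(14 + 3*(-2))/(24 + 6*(-2)))*(-9 + 8) = -1*(-2)*(14 - 6)/(24 - 12)*(-1) = -1*(-2)*8/12*(-1) = -1*(-2)*1/12*8*(-1) = (4/3)*(-1) = -4/3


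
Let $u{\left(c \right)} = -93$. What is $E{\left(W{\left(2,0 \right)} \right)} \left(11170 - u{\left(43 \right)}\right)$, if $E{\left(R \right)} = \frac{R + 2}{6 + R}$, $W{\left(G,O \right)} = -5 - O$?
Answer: $-33789$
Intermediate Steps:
$E{\left(R \right)} = \frac{2 + R}{6 + R}$
$E{\left(W{\left(2,0 \right)} \right)} \left(11170 - u{\left(43 \right)}\right) = \frac{2 - 5}{6 - 5} \left(11170 - -93\right) = \frac{2 + \left(-5 + 0\right)}{6 + \left(-5 + 0\right)} \left(11170 + 93\right) = \frac{2 - 5}{6 - 5} \cdot 11263 = 1^{-1} \left(-3\right) 11263 = 1 \left(-3\right) 11263 = \left(-3\right) 11263 = -33789$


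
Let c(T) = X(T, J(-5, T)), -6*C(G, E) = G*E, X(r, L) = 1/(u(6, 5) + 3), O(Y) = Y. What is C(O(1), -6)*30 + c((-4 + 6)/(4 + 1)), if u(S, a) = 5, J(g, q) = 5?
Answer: 241/8 ≈ 30.125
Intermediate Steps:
X(r, L) = ⅛ (X(r, L) = 1/(5 + 3) = 1/8 = ⅛)
C(G, E) = -E*G/6 (C(G, E) = -G*E/6 = -E*G/6)
c(T) = ⅛
C(O(1), -6)*30 + c((-4 + 6)/(4 + 1)) = -⅙*(-6)*1*30 + ⅛ = 1*30 + ⅛ = 30 + ⅛ = 241/8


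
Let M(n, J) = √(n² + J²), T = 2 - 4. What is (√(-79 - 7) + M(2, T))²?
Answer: -78 + 8*I*√43 ≈ -78.0 + 52.46*I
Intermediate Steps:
T = -2
M(n, J) = √(J² + n²)
(√(-79 - 7) + M(2, T))² = (√(-79 - 7) + √((-2)² + 2²))² = (√(-86) + √(4 + 4))² = (I*√86 + √8)² = (I*√86 + 2*√2)² = (2*√2 + I*√86)²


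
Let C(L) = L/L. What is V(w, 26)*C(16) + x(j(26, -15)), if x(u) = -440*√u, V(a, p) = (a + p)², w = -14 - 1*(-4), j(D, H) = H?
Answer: 256 - 440*I*√15 ≈ 256.0 - 1704.1*I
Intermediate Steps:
w = -10 (w = -14 + 4 = -10)
C(L) = 1
V(w, 26)*C(16) + x(j(26, -15)) = (-10 + 26)²*1 - 440*I*√15 = 16²*1 - 440*I*√15 = 256*1 - 440*I*√15 = 256 - 440*I*√15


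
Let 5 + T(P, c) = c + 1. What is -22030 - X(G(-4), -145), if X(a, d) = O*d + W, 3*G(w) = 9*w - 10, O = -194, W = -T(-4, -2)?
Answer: -50166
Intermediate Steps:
T(P, c) = -4 + c (T(P, c) = -5 + (c + 1) = -5 + (1 + c) = -4 + c)
W = 6 (W = -(-4 - 2) = -1*(-6) = 6)
G(w) = -10/3 + 3*w (G(w) = (9*w - 10)/3 = (-10 + 9*w)/3 = -10/3 + 3*w)
X(a, d) = 6 - 194*d (X(a, d) = -194*d + 6 = 6 - 194*d)
-22030 - X(G(-4), -145) = -22030 - (6 - 194*(-145)) = -22030 - (6 + 28130) = -22030 - 1*28136 = -22030 - 28136 = -50166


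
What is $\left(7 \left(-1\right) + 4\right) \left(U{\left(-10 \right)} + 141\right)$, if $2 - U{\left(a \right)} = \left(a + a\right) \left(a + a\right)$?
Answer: $771$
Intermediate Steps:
$U{\left(a \right)} = 2 - 4 a^{2}$ ($U{\left(a \right)} = 2 - \left(a + a\right) \left(a + a\right) = 2 - 2 a 2 a = 2 - 4 a^{2}$)
$\left(7 \left(-1\right) + 4\right) \left(U{\left(-10 \right)} + 141\right) = \left(7 \left(-1\right) + 4\right) \left(\left(2 - 4 \left(-10\right)^{2}\right) + 141\right) = \left(-7 + 4\right) \left(\left(2 - 400\right) + 141\right) = - 3 \left(\left(2 - 400\right) + 141\right) = - 3 \left(-398 + 141\right) = \left(-3\right) \left(-257\right) = 771$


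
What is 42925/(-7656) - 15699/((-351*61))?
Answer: -88763959/18213624 ≈ -4.8735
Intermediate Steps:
42925/(-7656) - 15699/((-351*61)) = 42925*(-1/7656) - 15699/(-21411) = -42925/7656 - 15699*(-1/21411) = -42925/7656 + 5233/7137 = -88763959/18213624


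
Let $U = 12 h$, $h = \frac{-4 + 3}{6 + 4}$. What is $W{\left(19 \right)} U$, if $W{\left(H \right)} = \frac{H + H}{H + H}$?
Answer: $- \frac{6}{5} \approx -1.2$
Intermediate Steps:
$h = - \frac{1}{10} \approx -0.1$
$U = - \frac{6}{5}$ ($U = 12 \left(- \frac{1}{10}\right) = - \frac{6}{5} \approx -1.2$)
$W{\left(H \right)} = 1$ ($W{\left(H \right)} = \frac{2 H}{2 H} = 2 H \frac{1}{2 H} = 1$)
$W{\left(19 \right)} U = 1 \left(- \frac{6}{5}\right) = - \frac{6}{5}$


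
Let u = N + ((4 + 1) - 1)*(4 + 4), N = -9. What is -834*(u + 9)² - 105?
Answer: -854121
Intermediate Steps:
u = 23 (u = -9 + ((4 + 1) - 1)*(4 + 4) = -9 + (5 - 1)*8 = -9 + 4*8 = -9 + 32 = 23)
-834*(u + 9)² - 105 = -834*(23 + 9)² - 105 = -834*32² - 105 = -834*1024 - 105 = -854016 - 105 = -854121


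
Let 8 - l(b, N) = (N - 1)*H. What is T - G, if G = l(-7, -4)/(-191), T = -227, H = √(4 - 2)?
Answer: -43349/191 + 5*√2/191 ≈ -226.92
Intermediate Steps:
H = √2 ≈ 1.4142
l(b, N) = 8 - √2*(-1 + N) (l(b, N) = 8 - (N - 1)*√2 = 8 - (-1 + N)*√2 = 8 - √2*(-1 + N))
G = -8/191 - 5*√2/191 (G = (8 + √2 - 1*(-4)*√2)/(-191) = (8 + √2 + 4*√2)*(-1/191) = (8 + 5*√2)*(-1/191) = -8/191 - 5*√2/191 ≈ -0.078906)
T - G = -227 - (-8/191 - 5*√2/191) = -227 + (8/191 + 5*√2/191) = -43349/191 + 5*√2/191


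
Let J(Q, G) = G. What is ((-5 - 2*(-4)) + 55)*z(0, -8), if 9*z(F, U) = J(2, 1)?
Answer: 58/9 ≈ 6.4444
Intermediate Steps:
z(F, U) = ⅑ (z(F, U) = (⅑)*1 = ⅑)
((-5 - 2*(-4)) + 55)*z(0, -8) = ((-5 - 2*(-4)) + 55)*(⅑) = ((-5 + 8) + 55)*(⅑) = (3 + 55)*(⅑) = 58*(⅑) = 58/9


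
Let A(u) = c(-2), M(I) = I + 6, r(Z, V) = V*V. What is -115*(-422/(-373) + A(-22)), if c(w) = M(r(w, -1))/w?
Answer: 203205/746 ≈ 272.39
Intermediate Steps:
r(Z, V) = V**2
M(I) = 6 + I
c(w) = 7/w (c(w) = (6 + (-1)**2)/w = (6 + 1)/w = 7/w)
A(u) = -7/2 (A(u) = 7/(-2) = 7*(-1/2) = -7/2)
-115*(-422/(-373) + A(-22)) = -115*(-422/(-373) - 7/2) = -115*(-422*(-1/373) - 7/2) = -115*(422/373 - 7/2) = -115*(-1767/746) = 203205/746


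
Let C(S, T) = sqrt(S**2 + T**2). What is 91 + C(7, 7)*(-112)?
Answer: 91 - 784*sqrt(2) ≈ -1017.7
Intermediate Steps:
91 + C(7, 7)*(-112) = 91 + sqrt(7**2 + 7**2)*(-112) = 91 + sqrt(49 + 49)*(-112) = 91 + sqrt(98)*(-112) = 91 + (7*sqrt(2))*(-112) = 91 - 784*sqrt(2)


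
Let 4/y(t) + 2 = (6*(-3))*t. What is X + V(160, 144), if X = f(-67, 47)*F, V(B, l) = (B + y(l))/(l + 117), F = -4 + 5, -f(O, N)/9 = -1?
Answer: 3254171/338517 ≈ 9.6130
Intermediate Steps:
f(O, N) = 9 (f(O, N) = -9*(-1) = 9)
F = 1
y(t) = 4/(-2 - 18*t) (y(t) = 4/(-2 + (6*(-3))*t) = 4/(-2 - 18*t))
V(B, l) = (B - 2/(1 + 9*l))/(117 + l) (V(B, l) = (B - 2/(1 + 9*l))/(l + 117) = (B - 2/(1 + 9*l))/(117 + l))
X = 9 (X = 9*1 = 9)
X + V(160, 144) = 9 + (-2 + 160*(1 + 9*144))/((1 + 9*144)*(117 + 144)) = 9 + (-2 + 160*(1 + 1296))/((1 + 1296)*261) = 9 + (1/261)*(-2 + 160*1297)/1297 = 9 + (1/1297)*(1/261)*(-2 + 207520) = 9 + (1/1297)*(1/261)*207518 = 9 + 207518/338517 = 3254171/338517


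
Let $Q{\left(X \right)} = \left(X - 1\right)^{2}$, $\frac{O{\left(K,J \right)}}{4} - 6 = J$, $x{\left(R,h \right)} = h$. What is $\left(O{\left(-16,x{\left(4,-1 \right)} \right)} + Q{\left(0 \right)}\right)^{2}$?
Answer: $441$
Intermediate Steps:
$O{\left(K,J \right)} = 24 + 4 J$
$Q{\left(X \right)} = \left(-1 + X\right)^{2}$
$\left(O{\left(-16,x{\left(4,-1 \right)} \right)} + Q{\left(0 \right)}\right)^{2} = \left(\left(24 + 4 \left(-1\right)\right) + \left(-1 + 0\right)^{2}\right)^{2} = \left(\left(24 - 4\right) + \left(-1\right)^{2}\right)^{2} = \left(20 + 1\right)^{2} = 21^{2} = 441$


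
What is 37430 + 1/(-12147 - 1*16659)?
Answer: 1078208579/28806 ≈ 37430.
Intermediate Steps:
37430 + 1/(-12147 - 1*16659) = 37430 + 1/(-12147 - 16659) = 37430 + 1/(-28806) = 37430 - 1/28806 = 1078208579/28806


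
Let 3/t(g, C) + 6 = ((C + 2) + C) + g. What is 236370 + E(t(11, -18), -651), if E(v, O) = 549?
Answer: 236919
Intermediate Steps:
t(g, C) = 3/(-4 + g + 2*C) (t(g, C) = 3/(-6 + (((C + 2) + C) + g)) = 3/(-6 + (((2 + C) + C) + g)) = 3/(-6 + ((2 + 2*C) + g)) = 3/(-6 + (2 + g + 2*C)) = 3/(-4 + g + 2*C))
236370 + E(t(11, -18), -651) = 236370 + 549 = 236919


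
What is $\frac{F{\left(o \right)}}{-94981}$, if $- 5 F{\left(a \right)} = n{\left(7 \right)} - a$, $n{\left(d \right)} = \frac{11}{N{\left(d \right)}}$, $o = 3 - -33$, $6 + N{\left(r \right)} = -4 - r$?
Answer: $- \frac{623}{8073385} \approx -7.7167 \cdot 10^{-5}$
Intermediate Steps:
$N{\left(r \right)} = -10 - r$ ($N{\left(r \right)} = -6 - \left(4 + r\right) = -10 - r$)
$o = 36$ ($o = 3 + 33 = 36$)
$n{\left(d \right)} = \frac{11}{-10 - d}$
$F{\left(a \right)} = \frac{11}{85} + \frac{a}{5}$ ($F{\left(a \right)} = - \frac{- \frac{11}{10 + 7} - a}{5} = - \frac{- \frac{11}{17} - a}{5} = \frac{11}{85} + \frac{a}{5}$)
$\frac{F{\left(o \right)}}{-94981} = \frac{\frac{11}{85} + \frac{1}{5} \cdot 36}{-94981} = \left(\frac{11}{85} + \frac{36}{5}\right) \left(- \frac{1}{94981}\right) = \frac{623}{85} \left(- \frac{1}{94981}\right) = - \frac{623}{8073385}$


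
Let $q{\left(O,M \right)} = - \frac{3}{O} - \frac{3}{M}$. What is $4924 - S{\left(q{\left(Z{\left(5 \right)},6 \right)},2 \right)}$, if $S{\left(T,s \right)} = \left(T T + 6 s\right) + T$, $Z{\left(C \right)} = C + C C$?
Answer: $\frac{122806}{25} \approx 4912.2$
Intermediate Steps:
$Z{\left(C \right)} = C + C^{2}$
$q{\left(O,M \right)} = - \frac{3}{M} - \frac{3}{O}$
$S{\left(T,s \right)} = T + T^{2} + 6 s$ ($S{\left(T,s \right)} = \left(T^{2} + 6 s\right) + T = T + T^{2} + 6 s$)
$4924 - S{\left(q{\left(Z{\left(5 \right)},6 \right)},2 \right)} = 4924 - \left(\left(- \frac{3}{6} - \frac{3}{5 \left(1 + 5\right)}\right) + \left(- \frac{3}{6} - \frac{3}{5 \left(1 + 5\right)}\right)^{2} + 6 \cdot 2\right) = 4924 - \left(\left(\left(-3\right) \frac{1}{6} - \frac{3}{5 \cdot 6}\right) + \left(\left(-3\right) \frac{1}{6} - \frac{3}{5 \cdot 6}\right)^{2} + 12\right) = 4924 - \left(\left(- \frac{1}{2} - \frac{3}{30}\right) + \left(- \frac{1}{2} - \frac{3}{30}\right)^{2} + 12\right) = 4924 - \left(\left(- \frac{1}{2} - \frac{1}{10}\right) + \left(- \frac{1}{2} - \frac{1}{10}\right)^{2} + 12\right) = 4924 - \left(- \frac{3}{5} + \left(- \frac{3}{5}\right)^{2} + 12\right) = 4924 - \left(- \frac{3}{5} + \frac{9}{25} + 12\right) = 4924 - \frac{294}{25} = \frac{122806}{25}$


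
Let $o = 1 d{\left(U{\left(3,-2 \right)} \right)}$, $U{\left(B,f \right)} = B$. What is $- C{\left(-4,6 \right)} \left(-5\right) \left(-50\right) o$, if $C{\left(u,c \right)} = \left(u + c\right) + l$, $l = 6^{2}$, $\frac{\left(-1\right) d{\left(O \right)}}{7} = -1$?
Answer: $-66500$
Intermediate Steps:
$d{\left(O \right)} = 7$ ($d{\left(O \right)} = \left(-7\right) \left(-1\right) = 7$)
$l = 36$
$C{\left(u,c \right)} = 36 + c + u$ ($C{\left(u,c \right)} = \left(u + c\right) + 36 = \left(c + u\right) + 36 = 36 + c + u$)
$o = 7$ ($o = 1 \cdot 7 = 7$)
$- C{\left(-4,6 \right)} \left(-5\right) \left(-50\right) o = - (36 + 6 - 4) \left(-5\right) \left(-50\right) 7 = \left(-1\right) 38 \left(-5\right) \left(-50\right) 7 = \left(-38\right) \left(-5\right) \left(-50\right) 7 = 190 \left(-50\right) 7 = \left(-9500\right) 7 = -66500$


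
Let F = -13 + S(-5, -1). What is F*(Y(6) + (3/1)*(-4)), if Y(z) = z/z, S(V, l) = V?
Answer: 198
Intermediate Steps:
Y(z) = 1
F = -18 (F = -13 - 5 = -18)
F*(Y(6) + (3/1)*(-4)) = -18*(1 + (3/1)*(-4)) = -18*(1 + (3*1)*(-4)) = -18*(1 + 3*(-4)) = -18*(1 - 12) = -18*(-11) = 198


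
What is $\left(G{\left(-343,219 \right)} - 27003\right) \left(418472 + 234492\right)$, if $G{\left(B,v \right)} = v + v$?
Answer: $-17345988660$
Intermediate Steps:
$G{\left(B,v \right)} = 2 v$
$\left(G{\left(-343,219 \right)} - 27003\right) \left(418472 + 234492\right) = \left(2 \cdot 219 - 27003\right) \left(418472 + 234492\right) = \left(438 - 27003\right) 652964 = \left(-26565\right) 652964 = -17345988660$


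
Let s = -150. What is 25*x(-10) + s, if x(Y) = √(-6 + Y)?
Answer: -150 + 100*I ≈ -150.0 + 100.0*I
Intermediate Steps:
25*x(-10) + s = 25*√(-6 - 10) - 150 = 25*√(-16) - 150 = 25*(4*I) - 150 = 100*I - 150 = -150 + 100*I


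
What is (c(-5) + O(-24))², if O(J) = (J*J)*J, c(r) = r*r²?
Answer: 194574601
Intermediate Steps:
c(r) = r³
O(J) = J³ (O(J) = J²*J = J³)
(c(-5) + O(-24))² = ((-5)³ + (-24)³)² = (-125 - 13824)² = (-13949)² = 194574601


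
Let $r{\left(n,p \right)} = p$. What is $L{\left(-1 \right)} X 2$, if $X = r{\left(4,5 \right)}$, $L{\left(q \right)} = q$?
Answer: $-10$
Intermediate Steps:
$X = 5$
$L{\left(-1 \right)} X 2 = \left(-1\right) 5 \cdot 2 = \left(-5\right) 2 = -10$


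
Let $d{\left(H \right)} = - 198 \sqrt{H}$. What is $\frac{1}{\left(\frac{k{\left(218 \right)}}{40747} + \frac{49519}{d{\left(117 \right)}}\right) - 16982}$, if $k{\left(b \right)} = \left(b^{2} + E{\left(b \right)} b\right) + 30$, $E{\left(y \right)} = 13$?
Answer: $- \frac{129319712825232665736}{2195943374298828970794359} + \frac{48837068767676574 \sqrt{13}}{2195943374298828970794359} \approx -5.881 \cdot 10^{-5}$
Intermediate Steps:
$k{\left(b \right)} = 30 + b^{2} + 13 b$ ($k{\left(b \right)} = \left(b^{2} + 13 b\right) + 30 = 30 + b^{2} + 13 b$)
$\frac{1}{\left(\frac{k{\left(218 \right)}}{40747} + \frac{49519}{d{\left(117 \right)}}\right) - 16982} = \frac{1}{\left(\frac{30 + 218^{2} + 13 \cdot 218}{40747} + \frac{49519}{\left(-198\right) \sqrt{117}}\right) - 16982} = \frac{1}{\left(\left(30 + 47524 + 2834\right) \frac{1}{40747} + \frac{49519}{\left(-198\right) 3 \sqrt{13}}\right) - 16982} = \frac{1}{\left(50388 \cdot \frac{1}{40747} + \frac{49519}{\left(-594\right) \sqrt{13}}\right) - 16982} = \frac{1}{\left(\frac{50388}{40747} + 49519 \left(- \frac{\sqrt{13}}{7722}\right)\right) - 16982} = \frac{1}{\left(\frac{50388}{40747} - \frac{49519 \sqrt{13}}{7722}\right) - 16982} = \frac{1}{- \frac{691915166}{40747} - \frac{49519 \sqrt{13}}{7722}}$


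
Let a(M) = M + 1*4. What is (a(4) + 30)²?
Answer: 1444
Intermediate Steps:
a(M) = 4 + M (a(M) = M + 4 = 4 + M)
(a(4) + 30)² = ((4 + 4) + 30)² = (8 + 30)² = 38² = 1444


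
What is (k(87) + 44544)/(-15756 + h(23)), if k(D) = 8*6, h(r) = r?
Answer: -44592/15733 ≈ -2.8343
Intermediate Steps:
k(D) = 48
(k(87) + 44544)/(-15756 + h(23)) = (48 + 44544)/(-15756 + 23) = 44592/(-15733) = 44592*(-1/15733) = -44592/15733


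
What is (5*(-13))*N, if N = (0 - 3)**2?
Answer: -585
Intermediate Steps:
N = 9 (N = (-3)**2 = 9)
(5*(-13))*N = (5*(-13))*9 = -65*9 = -585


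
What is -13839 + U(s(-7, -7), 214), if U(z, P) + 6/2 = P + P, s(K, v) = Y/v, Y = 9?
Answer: -13414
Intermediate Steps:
s(K, v) = 9/v
U(z, P) = -3 + 2*P (U(z, P) = -3 + (P + P) = -3 + 2*P)
-13839 + U(s(-7, -7), 214) = -13839 + (-3 + 2*214) = -13839 + (-3 + 428) = -13839 + 425 = -13414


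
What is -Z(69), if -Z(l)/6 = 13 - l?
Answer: -336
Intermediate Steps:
Z(l) = -78 + 6*l (Z(l) = -6*(13 - l) = -78 + 6*l)
-Z(69) = -(-78 + 6*69) = -(-78 + 414) = -1*336 = -336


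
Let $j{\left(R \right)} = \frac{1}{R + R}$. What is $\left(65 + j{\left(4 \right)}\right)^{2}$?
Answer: $\frac{271441}{64} \approx 4241.3$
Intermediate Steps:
$j{\left(R \right)} = \frac{1}{2 R}$
$\left(65 + j{\left(4 \right)}\right)^{2} = \left(65 + \frac{1}{2 \cdot 4}\right)^{2} = \left(65 + \frac{1}{2} \cdot \frac{1}{4}\right)^{2} = \left(65 + \frac{1}{8}\right)^{2} = \left(\frac{521}{8}\right)^{2} = \frac{271441}{64}$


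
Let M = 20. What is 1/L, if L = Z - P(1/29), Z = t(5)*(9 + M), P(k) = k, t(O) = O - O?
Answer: -29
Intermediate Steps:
t(O) = 0
Z = 0 (Z = 0*(9 + 20) = 0*29 = 0)
L = -1/29 (L = 0 - 1/29 = -1/29 ≈ -0.034483)
1/L = 1/(-1/29) = -29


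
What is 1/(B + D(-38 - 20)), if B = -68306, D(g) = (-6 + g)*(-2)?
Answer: -1/68178 ≈ -1.4667e-5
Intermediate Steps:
D(g) = 12 - 2*g
1/(B + D(-38 - 20)) = 1/(-68306 + (12 - 2*(-38 - 20))) = 1/(-68306 + (12 - 2*(-58))) = 1/(-68306 + (12 + 116)) = 1/(-68306 + 128) = 1/(-68178) = -1/68178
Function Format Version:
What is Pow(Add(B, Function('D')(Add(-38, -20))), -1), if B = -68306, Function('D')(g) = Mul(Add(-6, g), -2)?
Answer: Rational(-1, 68178) ≈ -1.4667e-5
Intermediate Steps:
Function('D')(g) = Add(12, Mul(-2, g))
Pow(Add(B, Function('D')(Add(-38, -20))), -1) = Pow(Add(-68306, Add(12, Mul(-2, Add(-38, -20)))), -1) = Pow(Add(-68306, Add(12, Mul(-2, -58))), -1) = Pow(Add(-68306, Add(12, 116)), -1) = Pow(Add(-68306, 128), -1) = Pow(-68178, -1) = Rational(-1, 68178)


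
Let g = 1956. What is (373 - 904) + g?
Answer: 1425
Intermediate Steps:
(373 - 904) + g = (373 - 904) + 1956 = -531 + 1956 = 1425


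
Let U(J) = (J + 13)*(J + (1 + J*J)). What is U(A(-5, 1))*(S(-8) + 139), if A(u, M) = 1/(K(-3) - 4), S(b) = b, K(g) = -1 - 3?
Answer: 769101/512 ≈ 1502.2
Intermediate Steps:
K(g) = -4
A(u, M) = -⅛ (A(u, M) = 1/(-4 - 4) = 1/(-8) = -⅛)
U(J) = (13 + J)*(1 + J + J²) (U(J) = (13 + J)*(J + (1 + J²)) = (13 + J)*(1 + J + J²))
U(A(-5, 1))*(S(-8) + 139) = (13 + (-⅛)³ + 14*(-⅛) + 14*(-⅛)²)*(-8 + 139) = (13 - 1/512 - 7/4 + 14*(1/64))*131 = (13 - 1/512 - 7/4 + 7/32)*131 = (5871/512)*131 = 769101/512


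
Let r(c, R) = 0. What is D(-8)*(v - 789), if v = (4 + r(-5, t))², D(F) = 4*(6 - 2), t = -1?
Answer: -12368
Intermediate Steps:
D(F) = 16 (D(F) = 4*4 = 16)
v = 16 (v = (4 + 0)² = 4² = 16)
D(-8)*(v - 789) = 16*(16 - 789) = 16*(-773) = -12368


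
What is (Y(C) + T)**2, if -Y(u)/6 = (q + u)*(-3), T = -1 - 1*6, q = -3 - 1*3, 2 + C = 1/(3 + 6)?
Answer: 22201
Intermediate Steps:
C = -17/9 (C = -2 + 1/(3 + 6) = -2 + 1/9 = -17/9 ≈ -1.8889)
q = -6 (q = -3 - 3 = -6)
T = -7 (T = -1 - 6 = -7)
Y(u) = -108 + 18*u (Y(u) = -6*(-6 + u)*(-3) = -6*(18 - 3*u) = -108 + 18*u)
(Y(C) + T)**2 = ((-108 + 18*(-17/9)) - 7)**2 = ((-108 - 34) - 7)**2 = (-142 - 7)**2 = (-149)**2 = 22201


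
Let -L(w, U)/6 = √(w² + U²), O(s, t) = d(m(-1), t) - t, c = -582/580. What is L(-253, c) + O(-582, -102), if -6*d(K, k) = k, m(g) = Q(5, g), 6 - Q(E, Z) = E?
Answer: 119 - 3*√5383241581/145 ≈ -1399.0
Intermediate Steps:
c = -291/290 (c = -582*1/580 = -291/290 ≈ -1.0034)
Q(E, Z) = 6 - E
m(g) = 1 (m(g) = 6 - 1*5 = 6 - 5 = 1)
d(K, k) = -k/6
O(s, t) = -7*t/6 (O(s, t) = -t/6 - t = -7*t/6)
L(w, U) = -6*√(U² + w²) (L(w, U) = -6*√(w² + U²) = -6*√(U² + w²))
L(-253, c) + O(-582, -102) = -6*√((-291/290)² + (-253)²) - 7/6*(-102) = -6*√(84681/84100 + 64009) + 119 = -3*√5383241581/145 + 119 = 119 - 3*√5383241581/145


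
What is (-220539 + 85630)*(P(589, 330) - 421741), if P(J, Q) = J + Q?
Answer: 56772675198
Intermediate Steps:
(-220539 + 85630)*(P(589, 330) - 421741) = (-220539 + 85630)*((589 + 330) - 421741) = -134909*(919 - 421741) = -134909*(-420822) = 56772675198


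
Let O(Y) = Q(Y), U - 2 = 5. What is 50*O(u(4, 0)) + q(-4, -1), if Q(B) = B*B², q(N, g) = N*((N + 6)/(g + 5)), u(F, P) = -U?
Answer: -17152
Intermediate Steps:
U = 7 (U = 2 + 5 = 7)
u(F, P) = -7 (u(F, P) = -1*7 = -7)
q(N, g) = N*(6 + N)/(5 + g) (q(N, g) = N*((6 + N)/(5 + g)) = N*(6 + N)/(5 + g))
Q(B) = B³
O(Y) = Y³
50*O(u(4, 0)) + q(-4, -1) = 50*(-7)³ - 4*(6 - 4)/(5 - 1) = 50*(-343) - 4*2/4 = -17150 - 4*¼*2 = -17150 - 2 = -17152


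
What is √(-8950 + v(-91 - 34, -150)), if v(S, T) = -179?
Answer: I*√9129 ≈ 95.546*I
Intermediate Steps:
√(-8950 + v(-91 - 34, -150)) = √(-8950 - 179) = √(-9129) = I*√9129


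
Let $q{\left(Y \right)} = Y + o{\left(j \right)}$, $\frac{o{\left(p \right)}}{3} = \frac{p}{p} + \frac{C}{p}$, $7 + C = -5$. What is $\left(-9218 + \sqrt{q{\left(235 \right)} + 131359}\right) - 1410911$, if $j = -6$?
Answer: $-1420129 + \sqrt{131603} \approx -1.4198 \cdot 10^{6}$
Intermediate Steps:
$C = -12$ ($C = -7 - 5 = -12$)
$o{\left(p \right)} = 3 - \frac{36}{p}$ ($o{\left(p \right)} = 3 \left(\frac{p}{p} - \frac{12}{p}\right) = 3 \left(1 - \frac{12}{p}\right) = 3 - \frac{36}{p}$)
$q{\left(Y \right)} = 9 + Y$ ($q{\left(Y \right)} = Y - \left(-3 + \frac{36}{-6}\right) = Y + \left(3 - -6\right) = Y + \left(3 + 6\right) = Y + 9 = 9 + Y$)
$\left(-9218 + \sqrt{q{\left(235 \right)} + 131359}\right) - 1410911 = \left(-9218 + \sqrt{\left(9 + 235\right) + 131359}\right) - 1410911 = \left(-9218 + \sqrt{244 + 131359}\right) - 1410911 = \left(-9218 + \sqrt{131603}\right) - 1410911 = -1420129 + \sqrt{131603}$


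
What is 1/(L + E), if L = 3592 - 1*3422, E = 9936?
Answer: 1/10106 ≈ 9.8951e-5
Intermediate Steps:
L = 170 (L = 3592 - 3422 = 170)
1/(L + E) = 1/(170 + 9936) = 1/10106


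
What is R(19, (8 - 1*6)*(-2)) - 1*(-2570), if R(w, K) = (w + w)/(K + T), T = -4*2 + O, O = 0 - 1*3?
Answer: 38512/15 ≈ 2567.5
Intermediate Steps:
O = -3 (O = 0 - 3 = -3)
T = -11 (T = -4*2 - 3 = -8 - 3 = -11)
R(w, K) = 2*w/(-11 + K) (R(w, K) = (w + w)/(K - 11) = (2*w)/(-11 + K) = 2*w/(-11 + K))
R(19, (8 - 1*6)*(-2)) - 1*(-2570) = 2*19/(-11 + (8 - 1*6)*(-2)) - 1*(-2570) = 2*19/(-11 + (8 - 6)*(-2)) + 2570 = 2*19/(-11 + 2*(-2)) + 2570 = 2*19/(-11 - 4) + 2570 = 2*19/(-15) + 2570 = 2*19*(-1/15) + 2570 = -38/15 + 2570 = 38512/15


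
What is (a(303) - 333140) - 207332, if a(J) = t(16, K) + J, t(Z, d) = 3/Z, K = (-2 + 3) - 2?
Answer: -8642701/16 ≈ -5.4017e+5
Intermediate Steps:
K = -1 (K = 1 - 2 = -1)
a(J) = 3/16 + J
(a(303) - 333140) - 207332 = ((3/16 + 303) - 333140) - 207332 = (4851/16 - 333140) - 207332 = -5325389/16 - 207332 = -8642701/16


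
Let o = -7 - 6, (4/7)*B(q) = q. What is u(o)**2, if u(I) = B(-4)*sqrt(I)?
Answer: -637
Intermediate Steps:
B(q) = 7*q/4
o = -13
u(I) = -7*sqrt(I) (u(I) = ((7/4)*(-4))*sqrt(I) = -7*sqrt(I))
u(o)**2 = (-7*I*sqrt(13))**2 = -637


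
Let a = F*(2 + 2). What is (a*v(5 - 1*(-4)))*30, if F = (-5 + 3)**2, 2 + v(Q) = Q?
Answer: 3360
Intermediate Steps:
v(Q) = -2 + Q
F = 4 (F = (-2)**2 = 4)
a = 16 (a = 4*(2 + 2) = 4*4 = 16)
(a*v(5 - 1*(-4)))*30 = (16*(-2 + (5 - 1*(-4))))*30 = (16*(-2 + (5 + 4)))*30 = (16*(-2 + 9))*30 = (16*7)*30 = 112*30 = 3360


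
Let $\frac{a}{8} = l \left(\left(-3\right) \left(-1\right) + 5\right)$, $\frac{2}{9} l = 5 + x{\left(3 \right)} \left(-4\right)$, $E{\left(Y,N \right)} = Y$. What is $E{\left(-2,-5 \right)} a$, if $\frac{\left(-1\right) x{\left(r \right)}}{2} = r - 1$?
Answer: $-12096$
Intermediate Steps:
$x{\left(r \right)} = 2 - 2 r$ ($x{\left(r \right)} = - 2 \left(r - 1\right) = - 2 \left(-1 + r\right) = 2 - 2 r$)
$l = \frac{189}{2}$ ($l = \frac{9 \left(5 + \left(2 - 6\right) \left(-4\right)\right)}{2} = \frac{9 \left(5 - -16\right)}{2} = \frac{9 \left(5 + 16\right)}{2} = \frac{9}{2} \cdot 21 = \frac{189}{2} \approx 94.5$)
$a = 6048$ ($a = 8 \frac{189 \left(\left(-3\right) \left(-1\right) + 5\right)}{2} = 8 \frac{189 \left(3 + 5\right)}{2} = 8 \cdot \frac{189}{2} \cdot 8 = 8 \cdot 756 = 6048$)
$E{\left(-2,-5 \right)} a = \left(-2\right) 6048 = -12096$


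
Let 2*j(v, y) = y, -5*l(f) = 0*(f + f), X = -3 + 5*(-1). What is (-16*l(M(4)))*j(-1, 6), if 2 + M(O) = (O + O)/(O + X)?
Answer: 0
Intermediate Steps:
X = -8 (X = -3 - 5 = -8)
M(O) = -2 + 2*O/(-8 + O) (M(O) = -2 + (O + O)/(O - 8) = -2 + (2*O)/(-8 + O) = -2 + 2*O/(-8 + O))
l(f) = 0 (l(f) = -0*(f + f) = -0*2*f = -⅕*0 = 0)
j(v, y) = y/2
(-16*l(M(4)))*j(-1, 6) = (-16*0)*((½)*6) = 0*3 = 0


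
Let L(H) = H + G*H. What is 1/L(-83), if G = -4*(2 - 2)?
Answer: -1/83 ≈ -0.012048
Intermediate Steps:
G = 0 (G = -4*0 = 0)
L(H) = H (L(H) = H + 0*H = H + 0 = H)
1/L(-83) = 1/(-83) = -1/83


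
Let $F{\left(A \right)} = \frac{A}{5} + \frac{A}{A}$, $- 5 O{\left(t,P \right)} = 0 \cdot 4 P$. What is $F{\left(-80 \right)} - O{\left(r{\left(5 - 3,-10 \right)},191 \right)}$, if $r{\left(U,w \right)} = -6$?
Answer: $-15$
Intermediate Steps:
$O{\left(t,P \right)} = 0$ ($O{\left(t,P \right)} = - \frac{0 \cdot 4 P}{5} = - \frac{0 P}{5} = \left(- \frac{1}{5}\right) 0 = 0$)
$F{\left(A \right)} = 1 + \frac{A}{5}$ ($F{\left(A \right)} = A \frac{1}{5} + 1 = \frac{A}{5} + 1 = 1 + \frac{A}{5}$)
$F{\left(-80 \right)} - O{\left(r{\left(5 - 3,-10 \right)},191 \right)} = \left(1 + \frac{1}{5} \left(-80\right)\right) - 0 = \left(1 - 16\right) + 0 = -15 + 0 = -15$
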